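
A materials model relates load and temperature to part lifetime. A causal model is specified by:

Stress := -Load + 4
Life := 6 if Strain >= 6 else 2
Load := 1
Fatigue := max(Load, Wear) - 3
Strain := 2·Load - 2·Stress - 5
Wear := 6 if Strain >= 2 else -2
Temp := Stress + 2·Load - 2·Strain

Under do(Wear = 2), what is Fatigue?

-1

The intervention breaks the incoming arrows to Wear: Wear := 6 if Strain >= 2 else -2 no longer applies, and Wear = 2.
Fatigue = max(Load, Wear) - 3  [with Load=1, Wear=2]  = -1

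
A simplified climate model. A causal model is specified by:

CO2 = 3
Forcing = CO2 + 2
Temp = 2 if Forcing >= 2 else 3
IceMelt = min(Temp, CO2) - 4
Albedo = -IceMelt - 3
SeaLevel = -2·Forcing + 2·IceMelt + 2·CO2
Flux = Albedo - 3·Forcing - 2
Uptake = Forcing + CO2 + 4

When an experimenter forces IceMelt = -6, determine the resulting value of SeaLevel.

Under do(IceMelt=-6), the mechanism IceMelt = min(Temp, CO2) - 4 is discarded; IceMelt is fixed at -6.
Forcing = CO2 + 2  [with CO2=3]  = 5
SeaLevel = -2·Forcing + 2·IceMelt + 2·CO2  [with Forcing=5, IceMelt=-6, CO2=3]  = -16

-16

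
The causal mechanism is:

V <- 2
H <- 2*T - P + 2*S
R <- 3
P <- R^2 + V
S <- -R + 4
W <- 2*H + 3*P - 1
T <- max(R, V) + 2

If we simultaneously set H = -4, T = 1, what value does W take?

24

Under do(H = -4, T = 1), each intervened variable's structural equation is replaced by its fixed value.
P = R^2 + V  [with R=3, V=2]  = 11
W = 2*H + 3*P - 1  [with H=-4, P=11]  = 24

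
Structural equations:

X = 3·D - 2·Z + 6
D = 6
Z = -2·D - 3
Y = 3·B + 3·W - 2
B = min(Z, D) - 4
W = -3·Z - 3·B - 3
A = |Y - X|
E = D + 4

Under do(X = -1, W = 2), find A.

Under do(X = -1, W = 2), each intervened variable's structural equation is replaced by its fixed value.
Z = -2·D - 3  [with D=6]  = -15
B = min(Z, D) - 4  [with Z=-15, D=6]  = -19
Y = 3·B + 3·W - 2  [with B=-19, W=2]  = -53
A = |Y - X|  [with Y=-53, X=-1]  = 52

52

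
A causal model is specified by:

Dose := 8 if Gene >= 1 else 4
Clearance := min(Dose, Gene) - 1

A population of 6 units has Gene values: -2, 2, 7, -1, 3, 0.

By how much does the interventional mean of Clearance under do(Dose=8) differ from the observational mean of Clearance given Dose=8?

-2.5

The intervention sets Dose=8 in all 6 units regardless of Gene. Recomputing Clearance per unit gives -3, 1, 6, -2, 2, -1; average 0.5.
E[Clearance|Dose=8] averages over only the 3 units with Dose=8 (Gene = 2, 7, 3): Clearance = 1, 6, 2, mean 3.
Difference = 0.5 − 3 = -2.5.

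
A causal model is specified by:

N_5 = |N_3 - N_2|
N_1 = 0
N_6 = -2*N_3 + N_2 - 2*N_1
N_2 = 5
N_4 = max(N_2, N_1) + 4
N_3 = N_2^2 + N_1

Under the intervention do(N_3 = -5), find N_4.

9

The intervention breaks the incoming arrows to N_3: N_3 = N_2^2 + N_1 no longer applies, and N_3 = -5.
N_4 is not downstream of the intervention, so its value is determined by the original equations.
N_4 = max(N_2, N_1) + 4  [with N_2=5, N_1=0]  = 9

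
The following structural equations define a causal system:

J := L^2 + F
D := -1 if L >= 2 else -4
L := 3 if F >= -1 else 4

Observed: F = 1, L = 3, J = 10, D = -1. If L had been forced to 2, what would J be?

5

The intervention breaks the incoming arrows to L: L := 3 if F >= -1 else 4 no longer applies, and L = 2.
J = L^2 + F  [with L=2, F=1]  = 5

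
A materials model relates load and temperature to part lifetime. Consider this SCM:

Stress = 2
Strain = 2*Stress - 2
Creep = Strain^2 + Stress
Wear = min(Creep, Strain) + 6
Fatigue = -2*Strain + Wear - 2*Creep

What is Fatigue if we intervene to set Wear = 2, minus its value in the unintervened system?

-6

Intervening sets Wear = 2 and removes its equation (Wear = min(Creep, Strain) + 6).
Strain = 2*Stress - 2  [with Stress=2]  = 2
Creep = Strain^2 + Stress  [with Strain=2, Stress=2]  = 6
Fatigue = -2*Strain + Wear - 2*Creep  [with Strain=2, Wear=2, Creep=6]  = -14
Without intervention: Strain = 2*Stress - 2  [with Stress=2]  = 2; Creep = Strain^2 + Stress  [with Strain=2, Stress=2]  = 6; Wear = min(Creep, Strain) + 6  [with Creep=6, Strain=2]  = 8; Fatigue = -2*Strain + Wear - 2*Creep  [with Strain=2, Wear=8, Creep=6]  = -8.
Change = -14 − (-8) = -6.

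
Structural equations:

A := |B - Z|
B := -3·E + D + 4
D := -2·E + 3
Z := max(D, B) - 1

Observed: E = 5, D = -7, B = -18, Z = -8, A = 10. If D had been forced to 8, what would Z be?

Under do(D=8), the mechanism D := -2·E + 3 is discarded; D is fixed at 8.
B = -3·E + D + 4  [with E=5, D=8]  = -3
Z = max(D, B) - 1  [with D=8, B=-3]  = 7

7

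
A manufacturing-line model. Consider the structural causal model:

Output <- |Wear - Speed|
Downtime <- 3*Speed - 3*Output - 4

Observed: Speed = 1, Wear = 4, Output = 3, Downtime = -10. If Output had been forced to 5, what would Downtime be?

The intervention breaks the incoming arrows to Output: Output <- |Wear - Speed| no longer applies, and Output = 5.
Downtime = 3*Speed - 3*Output - 4  [with Speed=1, Output=5]  = -16

-16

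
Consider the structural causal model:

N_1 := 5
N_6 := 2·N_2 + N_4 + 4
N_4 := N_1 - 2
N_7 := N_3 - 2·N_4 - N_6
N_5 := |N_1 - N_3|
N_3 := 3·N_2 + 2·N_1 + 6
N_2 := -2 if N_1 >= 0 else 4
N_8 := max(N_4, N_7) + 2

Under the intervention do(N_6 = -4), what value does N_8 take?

10

Intervening sets N_6 = -4 and removes its equation (N_6 := 2·N_2 + N_4 + 4).
N_2 = -2 if N_1 >= 0 else 4  [with N_1=5]  = -2
N_3 = 3·N_2 + 2·N_1 + 6  [with N_2=-2, N_1=5]  = 10
N_4 = N_1 - 2  [with N_1=5]  = 3
N_7 = N_3 - 2·N_4 - N_6  [with N_3=10, N_4=3, N_6=-4]  = 8
N_8 = max(N_4, N_7) + 2  [with N_4=3, N_7=8]  = 10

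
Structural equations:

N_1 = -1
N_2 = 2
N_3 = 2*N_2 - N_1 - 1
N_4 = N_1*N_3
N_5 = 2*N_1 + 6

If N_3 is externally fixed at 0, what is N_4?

0

The intervention breaks the incoming arrows to N_3: N_3 = 2*N_2 - N_1 - 1 no longer applies, and N_3 = 0.
N_4 = N_1*N_3  [with N_1=-1, N_3=0]  = 0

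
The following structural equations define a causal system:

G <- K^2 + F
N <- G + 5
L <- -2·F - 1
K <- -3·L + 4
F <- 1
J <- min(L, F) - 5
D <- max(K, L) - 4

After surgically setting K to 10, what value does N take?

The intervention breaks the incoming arrows to K: K <- -3·L + 4 no longer applies, and K = 10.
G = K^2 + F  [with K=10, F=1]  = 101
N = G + 5  [with G=101]  = 106

106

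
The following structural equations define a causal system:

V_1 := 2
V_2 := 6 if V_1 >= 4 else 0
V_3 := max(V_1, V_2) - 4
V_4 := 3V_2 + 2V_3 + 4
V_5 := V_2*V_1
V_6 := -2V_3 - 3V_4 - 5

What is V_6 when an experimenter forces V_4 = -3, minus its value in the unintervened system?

9

Under do(V_4=-3), the mechanism V_4 := 3V_2 + 2V_3 + 4 is discarded; V_4 is fixed at -3.
V_2 = 6 if V_1 >= 4 else 0  [with V_1=2]  = 0
V_3 = max(V_1, V_2) - 4  [with V_1=2, V_2=0]  = -2
V_6 = -2V_3 - 3V_4 - 5  [with V_3=-2, V_4=-3]  = 8
Without intervention: V_2 = 6 if V_1 >= 4 else 0  [with V_1=2]  = 0; V_3 = max(V_1, V_2) - 4  [with V_1=2, V_2=0]  = -2; V_4 = 3V_2 + 2V_3 + 4  [with V_2=0, V_3=-2]  = 0; V_6 = -2V_3 - 3V_4 - 5  [with V_3=-2, V_4=0]  = -1.
Change = 8 − (-1) = 9.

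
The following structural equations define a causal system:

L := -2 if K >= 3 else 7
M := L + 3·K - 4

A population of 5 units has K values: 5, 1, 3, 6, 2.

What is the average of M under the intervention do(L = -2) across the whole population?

4.2

Every unit gets L=-2 under the intervention. M values become 9, -3, 3, 12, 0; E[M|do(L=-2)] = 4.2.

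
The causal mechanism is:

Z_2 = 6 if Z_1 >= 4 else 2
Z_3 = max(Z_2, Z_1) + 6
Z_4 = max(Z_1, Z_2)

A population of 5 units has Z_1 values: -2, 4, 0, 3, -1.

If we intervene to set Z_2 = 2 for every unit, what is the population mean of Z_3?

8.6

do(Z_2=2) breaks Z_2's dependence on Z_1. With Z_2=2 fixed, Z_3 across the units is 8, 10, 8, 9, 8, mean 8.6.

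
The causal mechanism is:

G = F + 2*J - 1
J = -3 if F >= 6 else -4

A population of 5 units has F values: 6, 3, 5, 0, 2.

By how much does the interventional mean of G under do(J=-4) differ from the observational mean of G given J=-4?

do(J=-4) breaks J's dependence on F. With J=-4 fixed, G across the units is -3, -6, -4, -9, -7, mean -5.8.
Observing J=-4 restricts to units where J's equation naturally yields -4: F ∈ {3, 5, 0, 2}. In that subpopulation G = -6, -4, -9, -7, mean -6.5.
Difference = -5.8 − (-6.5) = 0.7.

0.7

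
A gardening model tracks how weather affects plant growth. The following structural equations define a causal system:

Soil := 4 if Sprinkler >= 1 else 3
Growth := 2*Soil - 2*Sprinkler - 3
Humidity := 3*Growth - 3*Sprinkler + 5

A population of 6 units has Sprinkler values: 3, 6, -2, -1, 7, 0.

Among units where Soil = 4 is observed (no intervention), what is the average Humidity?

-28

Observing Soil=4 restricts to units where Soil's equation naturally yields 4: Sprinkler ∈ {3, 6, 7}. In that subpopulation Humidity = -7, -34, -43, mean -28.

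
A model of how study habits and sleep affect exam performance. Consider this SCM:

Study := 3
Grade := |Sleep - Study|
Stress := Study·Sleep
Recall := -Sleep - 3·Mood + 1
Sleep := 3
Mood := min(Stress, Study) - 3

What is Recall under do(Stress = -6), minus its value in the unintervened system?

do(Stress=-6) replaces the equation Stress := Study·Sleep with the constant Stress = -6.
Mood = min(Stress, Study) - 3  [with Stress=-6, Study=3]  = -9
Recall = -Sleep - 3·Mood + 1  [with Sleep=3, Mood=-9]  = 25
Without intervention: Stress = Study·Sleep  [with Study=3, Sleep=3]  = 9; Mood = min(Stress, Study) - 3  [with Stress=9, Study=3]  = 0; Recall = -Sleep - 3·Mood + 1  [with Sleep=3, Mood=0]  = -2.
Change = 25 − (-2) = 27.

27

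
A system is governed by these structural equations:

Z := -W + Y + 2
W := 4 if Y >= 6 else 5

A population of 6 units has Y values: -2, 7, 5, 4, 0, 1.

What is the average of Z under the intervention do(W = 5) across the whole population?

-0.5

The intervention sets W=5 in all 6 units regardless of Y. Recomputing Z per unit gives -5, 4, 2, 1, -3, -2; average -0.5.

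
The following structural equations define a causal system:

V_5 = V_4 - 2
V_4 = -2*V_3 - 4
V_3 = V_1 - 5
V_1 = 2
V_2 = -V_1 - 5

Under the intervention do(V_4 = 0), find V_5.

Intervening sets V_4 = 0 and removes its equation (V_4 = -2*V_3 - 4).
V_5 = V_4 - 2  [with V_4=0]  = -2

-2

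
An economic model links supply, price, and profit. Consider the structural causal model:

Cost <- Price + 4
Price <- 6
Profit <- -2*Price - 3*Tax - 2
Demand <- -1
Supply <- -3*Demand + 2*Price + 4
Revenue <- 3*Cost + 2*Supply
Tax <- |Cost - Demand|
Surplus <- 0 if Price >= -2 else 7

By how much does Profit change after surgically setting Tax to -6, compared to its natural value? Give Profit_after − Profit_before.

Intervening sets Tax = -6 and removes its equation (Tax <- |Cost - Demand|).
Profit = -2*Price - 3*Tax - 2  [with Price=6, Tax=-6]  = 4
Without intervention: Cost = Price + 4  [with Price=6]  = 10; Tax = |Cost - Demand|  [with Cost=10, Demand=-1]  = 11; Profit = -2*Price - 3*Tax - 2  [with Price=6, Tax=11]  = -47.
Change = 4 − (-47) = 51.

51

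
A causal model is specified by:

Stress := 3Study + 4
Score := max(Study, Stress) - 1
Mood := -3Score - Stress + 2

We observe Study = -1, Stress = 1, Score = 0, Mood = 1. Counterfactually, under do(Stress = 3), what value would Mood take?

-7

Under do(Stress=3), the mechanism Stress := 3Study + 4 is discarded; Stress is fixed at 3.
Score = max(Study, Stress) - 1  [with Study=-1, Stress=3]  = 2
Mood = -3Score - Stress + 2  [with Score=2, Stress=3]  = -7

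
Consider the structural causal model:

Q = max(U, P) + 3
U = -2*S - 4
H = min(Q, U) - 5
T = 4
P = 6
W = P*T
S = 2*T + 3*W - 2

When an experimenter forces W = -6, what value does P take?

Under do(W=-6), the mechanism W = P*T is discarded; W is fixed at -6.
Since P is not a descendant of the intervened variable, it is unaffected.

6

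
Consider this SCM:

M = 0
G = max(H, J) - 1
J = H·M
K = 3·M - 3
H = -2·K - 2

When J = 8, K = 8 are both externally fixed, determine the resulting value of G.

The joint intervention fixes J = 8, K = 8, removing each variable's own equation.
H = -2·K - 2  [with K=8]  = -18
G = max(H, J) - 1  [with H=-18, J=8]  = 7

7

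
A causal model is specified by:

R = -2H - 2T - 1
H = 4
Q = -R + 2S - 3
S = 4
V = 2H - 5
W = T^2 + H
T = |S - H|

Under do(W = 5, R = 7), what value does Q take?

-2

Setting W = 5, R = 7 by intervention discards those variables' equations.
Q = -R + 2S - 3  [with R=7, S=4]  = -2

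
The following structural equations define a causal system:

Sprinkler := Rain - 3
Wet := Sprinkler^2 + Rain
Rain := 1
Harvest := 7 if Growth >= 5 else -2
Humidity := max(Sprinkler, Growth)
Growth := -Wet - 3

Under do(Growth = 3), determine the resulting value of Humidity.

3

Intervening sets Growth = 3 and removes its equation (Growth := -Wet - 3).
Sprinkler = Rain - 3  [with Rain=1]  = -2
Humidity = max(Sprinkler, Growth)  [with Sprinkler=-2, Growth=3]  = 3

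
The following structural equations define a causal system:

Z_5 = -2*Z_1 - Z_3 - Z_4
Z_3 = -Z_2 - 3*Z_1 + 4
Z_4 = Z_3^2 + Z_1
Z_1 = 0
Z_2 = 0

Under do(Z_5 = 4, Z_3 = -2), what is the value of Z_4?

4

Under do(Z_5 = 4, Z_3 = -2), each intervened variable's structural equation is replaced by its fixed value.
Z_4 = Z_3^2 + Z_1  [with Z_3=-2, Z_1=0]  = 4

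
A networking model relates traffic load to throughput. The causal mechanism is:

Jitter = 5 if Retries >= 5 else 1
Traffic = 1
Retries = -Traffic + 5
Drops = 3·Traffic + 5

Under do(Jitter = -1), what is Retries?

Under do(Jitter=-1), the mechanism Jitter = 5 if Retries >= 5 else 1 is discarded; Jitter is fixed at -1.
Since Retries is not a descendant of the intervened variable, it is unaffected.
Retries = -Traffic + 5  [with Traffic=1]  = 4

4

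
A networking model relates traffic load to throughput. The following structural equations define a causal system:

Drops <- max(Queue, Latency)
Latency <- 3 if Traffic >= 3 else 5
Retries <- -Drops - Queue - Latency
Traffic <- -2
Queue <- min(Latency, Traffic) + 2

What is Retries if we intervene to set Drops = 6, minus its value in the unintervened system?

-1

Intervening sets Drops = 6 and removes its equation (Drops <- max(Queue, Latency)).
Latency = 3 if Traffic >= 3 else 5  [with Traffic=-2]  = 5
Queue = min(Latency, Traffic) + 2  [with Latency=5, Traffic=-2]  = 0
Retries = -Drops - Queue - Latency  [with Drops=6, Queue=0, Latency=5]  = -11
Without intervention: Latency = 3 if Traffic >= 3 else 5  [with Traffic=-2]  = 5; Queue = min(Latency, Traffic) + 2  [with Latency=5, Traffic=-2]  = 0; Drops = max(Queue, Latency)  [with Queue=0, Latency=5]  = 5; Retries = -Drops - Queue - Latency  [with Drops=5, Queue=0, Latency=5]  = -10.
Change = -11 − (-10) = -1.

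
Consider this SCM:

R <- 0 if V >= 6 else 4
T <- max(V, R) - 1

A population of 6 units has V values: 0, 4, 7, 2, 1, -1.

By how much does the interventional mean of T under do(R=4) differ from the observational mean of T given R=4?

Under do(R=4), R's equation is replaced by R=4 for every unit. Per-unit T: 3, 3, 6, 3, 3, 3. Mean = 3.5.
Conditioning on R=4 selects the 5 unit(s) with V ∈ {0, 4, 2, 1, -1}. Their T values: 3, 3, 3, 3, 3. Mean = 3.
Difference = 3.5 − 3 = 0.5.

0.5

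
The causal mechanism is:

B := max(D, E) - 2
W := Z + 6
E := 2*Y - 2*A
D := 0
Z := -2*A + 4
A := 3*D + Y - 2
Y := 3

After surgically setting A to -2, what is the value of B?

do(A=-2) replaces the equation A := 3*D + Y - 2 with the constant A = -2.
E = 2*Y - 2*A  [with Y=3, A=-2]  = 10
B = max(D, E) - 2  [with D=0, E=10]  = 8

8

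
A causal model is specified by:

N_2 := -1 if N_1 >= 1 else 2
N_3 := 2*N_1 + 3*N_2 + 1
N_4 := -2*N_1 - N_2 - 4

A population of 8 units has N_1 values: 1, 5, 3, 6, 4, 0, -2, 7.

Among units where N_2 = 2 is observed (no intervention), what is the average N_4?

Observing N_2=2 restricts to units where N_2's equation naturally yields 2: N_1 ∈ {0, -2}. In that subpopulation N_4 = -6, -2, mean -4.

-4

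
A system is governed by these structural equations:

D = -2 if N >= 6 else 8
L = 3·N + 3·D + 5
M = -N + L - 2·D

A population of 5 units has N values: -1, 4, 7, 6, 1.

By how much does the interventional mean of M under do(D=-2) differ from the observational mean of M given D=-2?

-6.2

Every unit gets D=-2 under the intervention. M values become 1, 11, 17, 15, 5; E[M|do(D=-2)] = 9.8.
Conditioning on D=-2 selects the 2 unit(s) with N ∈ {7, 6}. Their M values: 17, 15. Mean = 16.
Difference = 9.8 − 16 = -6.2.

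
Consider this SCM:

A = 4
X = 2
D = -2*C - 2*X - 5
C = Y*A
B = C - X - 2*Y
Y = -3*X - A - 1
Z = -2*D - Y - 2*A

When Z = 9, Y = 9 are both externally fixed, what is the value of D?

-81

Setting Z = 9, Y = 9 by intervention discards those variables' equations.
C = Y*A  [with Y=9, A=4]  = 36
D = -2*C - 2*X - 5  [with C=36, X=2]  = -81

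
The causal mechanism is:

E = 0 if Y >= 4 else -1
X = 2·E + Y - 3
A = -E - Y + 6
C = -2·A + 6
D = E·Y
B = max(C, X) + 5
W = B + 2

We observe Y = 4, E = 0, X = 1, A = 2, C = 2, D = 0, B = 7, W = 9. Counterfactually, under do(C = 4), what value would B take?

9

Under do(C=4), the mechanism C = -2·A + 6 is discarded; C is fixed at 4.
E = 0 if Y >= 4 else -1  [with Y=4]  = 0
X = 2·E + Y - 3  [with E=0, Y=4]  = 1
B = max(C, X) + 5  [with C=4, X=1]  = 9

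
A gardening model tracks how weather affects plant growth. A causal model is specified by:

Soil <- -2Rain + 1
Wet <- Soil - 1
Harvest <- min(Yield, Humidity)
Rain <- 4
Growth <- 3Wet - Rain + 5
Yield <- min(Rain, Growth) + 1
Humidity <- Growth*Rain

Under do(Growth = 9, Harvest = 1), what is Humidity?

36

Setting Growth = 9, Harvest = 1 by intervention discards those variables' equations.
Humidity = Growth*Rain  [with Growth=9, Rain=4]  = 36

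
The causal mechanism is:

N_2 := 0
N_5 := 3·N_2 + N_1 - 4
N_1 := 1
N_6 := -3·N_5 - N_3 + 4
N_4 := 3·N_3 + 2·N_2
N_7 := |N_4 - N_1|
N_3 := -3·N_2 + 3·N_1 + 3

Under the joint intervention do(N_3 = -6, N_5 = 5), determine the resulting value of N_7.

19

Under do(N_3 = -6, N_5 = 5), each intervened variable's structural equation is replaced by its fixed value.
N_4 = 3·N_3 + 2·N_2  [with N_3=-6, N_2=0]  = -18
N_7 = |N_4 - N_1|  [with N_4=-18, N_1=1]  = 19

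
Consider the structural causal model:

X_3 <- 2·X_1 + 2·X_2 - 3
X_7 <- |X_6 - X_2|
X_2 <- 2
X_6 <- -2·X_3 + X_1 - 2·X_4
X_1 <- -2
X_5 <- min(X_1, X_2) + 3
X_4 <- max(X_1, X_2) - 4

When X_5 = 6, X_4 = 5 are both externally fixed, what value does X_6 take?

Setting X_5 = 6, X_4 = 5 by intervention discards those variables' equations.
X_3 = 2·X_1 + 2·X_2 - 3  [with X_1=-2, X_2=2]  = -3
X_6 = -2·X_3 + X_1 - 2·X_4  [with X_3=-3, X_1=-2, X_4=5]  = -6

-6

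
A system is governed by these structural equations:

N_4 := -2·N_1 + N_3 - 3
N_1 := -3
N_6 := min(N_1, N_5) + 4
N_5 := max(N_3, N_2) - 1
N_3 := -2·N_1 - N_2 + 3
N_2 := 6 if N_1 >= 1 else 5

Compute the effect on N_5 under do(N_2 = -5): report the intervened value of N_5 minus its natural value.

do(N_2=-5) replaces the equation N_2 := 6 if N_1 >= 1 else 5 with the constant N_2 = -5.
N_3 = -2·N_1 - N_2 + 3  [with N_1=-3, N_2=-5]  = 14
N_5 = max(N_3, N_2) - 1  [with N_3=14, N_2=-5]  = 13
Without intervention: N_2 = 6 if N_1 >= 1 else 5  [with N_1=-3]  = 5; N_3 = -2·N_1 - N_2 + 3  [with N_1=-3, N_2=5]  = 4; N_5 = max(N_3, N_2) - 1  [with N_3=4, N_2=5]  = 4.
Change = 13 − 4 = 9.

9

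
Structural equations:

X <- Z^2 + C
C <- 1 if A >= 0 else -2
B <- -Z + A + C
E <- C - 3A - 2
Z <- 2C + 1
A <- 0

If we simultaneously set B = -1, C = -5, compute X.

The joint intervention fixes B = -1, C = -5, removing each variable's own equation.
Z = 2C + 1  [with C=-5]  = -9
X = Z^2 + C  [with Z=-9, C=-5]  = 76

76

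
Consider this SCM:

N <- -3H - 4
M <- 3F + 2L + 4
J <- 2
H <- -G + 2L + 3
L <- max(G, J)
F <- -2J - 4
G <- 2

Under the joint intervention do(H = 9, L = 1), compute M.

The joint intervention fixes H = 9, L = 1, removing each variable's own equation.
F = -2J - 4  [with J=2]  = -8
M = 3F + 2L + 4  [with F=-8, L=1]  = -18

-18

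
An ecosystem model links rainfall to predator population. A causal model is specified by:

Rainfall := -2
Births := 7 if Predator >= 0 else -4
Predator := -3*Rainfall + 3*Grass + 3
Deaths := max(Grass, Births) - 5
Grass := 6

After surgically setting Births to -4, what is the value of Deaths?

Intervening sets Births = -4 and removes its equation (Births := 7 if Predator >= 0 else -4).
Deaths = max(Grass, Births) - 5  [with Grass=6, Births=-4]  = 1

1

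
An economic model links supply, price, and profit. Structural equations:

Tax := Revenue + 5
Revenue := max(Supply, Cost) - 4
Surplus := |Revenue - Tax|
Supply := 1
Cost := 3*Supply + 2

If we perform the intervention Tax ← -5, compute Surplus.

Intervening sets Tax = -5 and removes its equation (Tax := Revenue + 5).
Cost = 3*Supply + 2  [with Supply=1]  = 5
Revenue = max(Supply, Cost) - 4  [with Supply=1, Cost=5]  = 1
Surplus = |Revenue - Tax|  [with Revenue=1, Tax=-5]  = 6

6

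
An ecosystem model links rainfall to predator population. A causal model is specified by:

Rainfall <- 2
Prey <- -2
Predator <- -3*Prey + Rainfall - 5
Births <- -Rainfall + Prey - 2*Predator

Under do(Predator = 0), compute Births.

-4

The intervention breaks the incoming arrows to Predator: Predator <- -3*Prey + Rainfall - 5 no longer applies, and Predator = 0.
Births = -Rainfall + Prey - 2*Predator  [with Rainfall=2, Prey=-2, Predator=0]  = -4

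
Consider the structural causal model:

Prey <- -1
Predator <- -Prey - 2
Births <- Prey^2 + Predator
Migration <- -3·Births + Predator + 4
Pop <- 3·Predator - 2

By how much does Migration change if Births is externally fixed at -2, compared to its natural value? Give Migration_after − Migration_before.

6

The intervention breaks the incoming arrows to Births: Births <- Prey^2 + Predator no longer applies, and Births = -2.
Predator = -Prey - 2  [with Prey=-1]  = -1
Migration = -3·Births + Predator + 4  [with Births=-2, Predator=-1]  = 9
Without intervention: Predator = -Prey - 2  [with Prey=-1]  = -1; Births = Prey^2 + Predator  [with Prey=-1, Predator=-1]  = 0; Migration = -3·Births + Predator + 4  [with Births=0, Predator=-1]  = 3.
Change = 9 − 3 = 6.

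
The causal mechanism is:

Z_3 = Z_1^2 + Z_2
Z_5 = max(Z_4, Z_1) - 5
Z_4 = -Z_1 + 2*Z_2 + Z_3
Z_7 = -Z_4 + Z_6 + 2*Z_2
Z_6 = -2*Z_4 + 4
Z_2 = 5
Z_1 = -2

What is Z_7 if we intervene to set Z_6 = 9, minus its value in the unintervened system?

Intervening sets Z_6 = 9 and removes its equation (Z_6 = -2*Z_4 + 4).
Z_3 = Z_1^2 + Z_2  [with Z_1=-2, Z_2=5]  = 9
Z_4 = -Z_1 + 2*Z_2 + Z_3  [with Z_1=-2, Z_2=5, Z_3=9]  = 21
Z_7 = -Z_4 + Z_6 + 2*Z_2  [with Z_4=21, Z_6=9, Z_2=5]  = -2
Without intervention: Z_3 = Z_1^2 + Z_2  [with Z_1=-2, Z_2=5]  = 9; Z_4 = -Z_1 + 2*Z_2 + Z_3  [with Z_1=-2, Z_2=5, Z_3=9]  = 21; Z_6 = -2*Z_4 + 4  [with Z_4=21]  = -38; Z_7 = -Z_4 + Z_6 + 2*Z_2  [with Z_4=21, Z_6=-38, Z_2=5]  = -49.
Change = -2 − (-49) = 47.

47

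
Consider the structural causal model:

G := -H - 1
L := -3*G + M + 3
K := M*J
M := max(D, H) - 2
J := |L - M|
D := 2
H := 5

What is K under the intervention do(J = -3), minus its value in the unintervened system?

-72

Intervening sets J = -3 and removes its equation (J := |L - M|).
M = max(D, H) - 2  [with D=2, H=5]  = 3
K = M*J  [with M=3, J=-3]  = -9
Without intervention: M = max(D, H) - 2  [with D=2, H=5]  = 3; G = -H - 1  [with H=5]  = -6; L = -3*G + M + 3  [with G=-6, M=3]  = 24; J = |L - M|  [with L=24, M=3]  = 21; K = M*J  [with M=3, J=21]  = 63.
Change = -9 − 63 = -72.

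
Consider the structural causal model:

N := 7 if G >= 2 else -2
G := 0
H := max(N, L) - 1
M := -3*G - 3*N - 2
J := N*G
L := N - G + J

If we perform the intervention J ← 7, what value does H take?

do(J=7) replaces the equation J := N*G with the constant J = 7.
N = 7 if G >= 2 else -2  [with G=0]  = -2
L = N - G + J  [with N=-2, G=0, J=7]  = 5
H = max(N, L) - 1  [with N=-2, L=5]  = 4

4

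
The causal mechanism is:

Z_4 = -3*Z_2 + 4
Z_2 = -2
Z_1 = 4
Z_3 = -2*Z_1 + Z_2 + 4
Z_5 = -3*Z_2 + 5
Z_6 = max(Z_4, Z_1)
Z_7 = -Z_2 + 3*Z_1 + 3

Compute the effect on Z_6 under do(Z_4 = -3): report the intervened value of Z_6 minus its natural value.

Under do(Z_4=-3), the mechanism Z_4 = -3*Z_2 + 4 is discarded; Z_4 is fixed at -3.
Z_6 = max(Z_4, Z_1)  [with Z_4=-3, Z_1=4]  = 4
Without intervention: Z_4 = -3*Z_2 + 4  [with Z_2=-2]  = 10; Z_6 = max(Z_4, Z_1)  [with Z_4=10, Z_1=4]  = 10.
Change = 4 − 10 = -6.

-6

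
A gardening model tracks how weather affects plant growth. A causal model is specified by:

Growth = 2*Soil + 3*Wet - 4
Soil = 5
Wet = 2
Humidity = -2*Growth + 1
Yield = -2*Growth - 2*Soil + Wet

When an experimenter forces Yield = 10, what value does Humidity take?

-23

The intervention breaks the incoming arrows to Yield: Yield = -2*Growth - 2*Soil + Wet no longer applies, and Yield = 10.
Since Humidity is not a descendant of the intervened variable, it is unaffected.
Growth = 2*Soil + 3*Wet - 4  [with Soil=5, Wet=2]  = 12
Humidity = -2*Growth + 1  [with Growth=12]  = -23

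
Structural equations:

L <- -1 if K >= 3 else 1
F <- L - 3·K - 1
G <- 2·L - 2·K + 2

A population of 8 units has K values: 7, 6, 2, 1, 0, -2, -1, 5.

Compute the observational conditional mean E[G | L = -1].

-12

Conditioning on L=-1 selects the 3 unit(s) with K ∈ {7, 6, 5}. Their G values: -14, -12, -10. Mean = -12.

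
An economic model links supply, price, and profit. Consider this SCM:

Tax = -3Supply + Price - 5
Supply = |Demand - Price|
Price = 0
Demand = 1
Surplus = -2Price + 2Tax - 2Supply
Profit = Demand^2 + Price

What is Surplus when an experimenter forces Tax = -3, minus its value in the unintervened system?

Under do(Tax=-3), the mechanism Tax = -3Supply + Price - 5 is discarded; Tax is fixed at -3.
Supply = |Demand - Price|  [with Demand=1, Price=0]  = 1
Surplus = -2Price + 2Tax - 2Supply  [with Price=0, Tax=-3, Supply=1]  = -8
Without intervention: Supply = |Demand - Price|  [with Demand=1, Price=0]  = 1; Tax = -3Supply + Price - 5  [with Supply=1, Price=0]  = -8; Surplus = -2Price + 2Tax - 2Supply  [with Price=0, Tax=-8, Supply=1]  = -18.
Change = -8 − (-18) = 10.

10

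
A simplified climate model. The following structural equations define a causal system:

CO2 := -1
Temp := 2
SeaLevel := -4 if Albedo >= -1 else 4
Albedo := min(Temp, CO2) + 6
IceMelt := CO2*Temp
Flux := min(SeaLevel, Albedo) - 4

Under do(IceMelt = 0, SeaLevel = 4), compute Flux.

0

Setting IceMelt = 0, SeaLevel = 4 by intervention discards those variables' equations.
Albedo = min(Temp, CO2) + 6  [with Temp=2, CO2=-1]  = 5
Flux = min(SeaLevel, Albedo) - 4  [with SeaLevel=4, Albedo=5]  = 0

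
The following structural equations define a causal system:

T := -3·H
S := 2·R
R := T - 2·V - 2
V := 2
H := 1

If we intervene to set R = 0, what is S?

0

Intervening sets R = 0 and removes its equation (R := T - 2·V - 2).
S = 2·R  [with R=0]  = 0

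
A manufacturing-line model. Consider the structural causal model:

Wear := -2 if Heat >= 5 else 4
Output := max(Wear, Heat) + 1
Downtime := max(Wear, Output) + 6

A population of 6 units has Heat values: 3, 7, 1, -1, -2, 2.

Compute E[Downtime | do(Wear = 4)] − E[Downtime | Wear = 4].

The intervention sets Wear=4 in all 6 units regardless of Heat. Recomputing Downtime per unit gives 11, 14, 11, 11, 11, 11; average 11.5.
E[Downtime|Wear=4] averages over only the 5 units with Wear=4 (Heat = 3, 1, -1, -2, 2): Downtime = 11, 11, 11, 11, 11, mean 11.
Difference = 11.5 − 11 = 0.5.

0.5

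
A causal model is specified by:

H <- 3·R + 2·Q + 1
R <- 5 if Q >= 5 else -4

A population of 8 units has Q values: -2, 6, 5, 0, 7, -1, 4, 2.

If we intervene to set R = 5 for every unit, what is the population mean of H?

21.25

The intervention sets R=5 in all 8 units regardless of Q. Recomputing H per unit gives 12, 28, 26, 16, 30, 14, 24, 20; average 21.25.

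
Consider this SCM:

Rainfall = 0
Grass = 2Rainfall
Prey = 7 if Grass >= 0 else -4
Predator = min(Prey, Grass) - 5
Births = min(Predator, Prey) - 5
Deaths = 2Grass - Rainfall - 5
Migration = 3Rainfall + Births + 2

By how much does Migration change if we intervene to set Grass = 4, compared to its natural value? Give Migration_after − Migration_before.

4

Under do(Grass=4), the mechanism Grass = 2Rainfall is discarded; Grass is fixed at 4.
Prey = 7 if Grass >= 0 else -4  [with Grass=4]  = 7
Predator = min(Prey, Grass) - 5  [with Prey=7, Grass=4]  = -1
Births = min(Predator, Prey) - 5  [with Predator=-1, Prey=7]  = -6
Migration = 3Rainfall + Births + 2  [with Rainfall=0, Births=-6]  = -4
Without intervention: Grass = 2Rainfall  [with Rainfall=0]  = 0; Prey = 7 if Grass >= 0 else -4  [with Grass=0]  = 7; Predator = min(Prey, Grass) - 5  [with Prey=7, Grass=0]  = -5; Births = min(Predator, Prey) - 5  [with Predator=-5, Prey=7]  = -10; Migration = 3Rainfall + Births + 2  [with Rainfall=0, Births=-10]  = -8.
Change = -4 − (-8) = 4.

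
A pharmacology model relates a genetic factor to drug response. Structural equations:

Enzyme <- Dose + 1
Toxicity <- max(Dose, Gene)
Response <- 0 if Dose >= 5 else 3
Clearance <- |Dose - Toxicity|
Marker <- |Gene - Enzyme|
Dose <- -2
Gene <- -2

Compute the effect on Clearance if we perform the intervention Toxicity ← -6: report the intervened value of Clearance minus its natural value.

4

Intervening sets Toxicity = -6 and removes its equation (Toxicity <- max(Dose, Gene)).
Clearance = |Dose - Toxicity|  [with Dose=-2, Toxicity=-6]  = 4
Without intervention: Toxicity = max(Dose, Gene)  [with Dose=-2, Gene=-2]  = -2; Clearance = |Dose - Toxicity|  [with Dose=-2, Toxicity=-2]  = 0.
Change = 4 − 0 = 4.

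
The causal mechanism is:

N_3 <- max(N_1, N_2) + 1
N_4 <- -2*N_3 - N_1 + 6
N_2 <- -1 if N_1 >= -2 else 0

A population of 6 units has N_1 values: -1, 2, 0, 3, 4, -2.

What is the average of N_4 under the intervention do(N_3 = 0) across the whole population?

do(N_3=0) breaks N_3's dependence on N_1. With N_3=0 fixed, N_4 across the units is 7, 4, 6, 3, 2, 8, mean 5.

5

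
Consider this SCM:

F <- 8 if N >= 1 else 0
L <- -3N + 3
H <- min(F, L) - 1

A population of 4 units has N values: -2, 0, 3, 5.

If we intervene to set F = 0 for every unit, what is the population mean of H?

-5.5

Under do(F=0), F's equation is replaced by F=0 for every unit. Per-unit H: -1, -1, -7, -13. Mean = -5.5.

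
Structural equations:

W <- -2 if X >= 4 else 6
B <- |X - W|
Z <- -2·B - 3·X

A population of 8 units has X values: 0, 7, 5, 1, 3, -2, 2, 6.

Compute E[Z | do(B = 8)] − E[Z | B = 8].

do(B=8) breaks B's dependence on X. With B=8 fixed, Z across the units is -16, -37, -31, -19, -25, -10, -22, -34, mean -24.25.
Observing B=8 restricts to units where B's equation naturally yields 8: X ∈ {-2, 6}. In that subpopulation Z = -10, -34, mean -22.
Difference = -24.25 − (-22) = -2.25.

-2.25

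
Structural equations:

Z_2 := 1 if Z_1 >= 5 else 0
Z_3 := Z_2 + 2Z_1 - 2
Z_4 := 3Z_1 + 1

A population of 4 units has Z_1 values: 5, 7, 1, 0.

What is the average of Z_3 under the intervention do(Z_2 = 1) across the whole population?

5.5

The intervention sets Z_2=1 in all 4 units regardless of Z_1. Recomputing Z_3 per unit gives 9, 13, 1, -1; average 5.5.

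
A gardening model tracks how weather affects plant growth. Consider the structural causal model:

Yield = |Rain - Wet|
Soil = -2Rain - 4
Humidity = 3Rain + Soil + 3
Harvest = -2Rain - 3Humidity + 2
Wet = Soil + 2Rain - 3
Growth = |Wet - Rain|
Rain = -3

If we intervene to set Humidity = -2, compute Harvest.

14

Under do(Humidity=-2), the mechanism Humidity = 3Rain + Soil + 3 is discarded; Humidity is fixed at -2.
Harvest = -2Rain - 3Humidity + 2  [with Rain=-3, Humidity=-2]  = 14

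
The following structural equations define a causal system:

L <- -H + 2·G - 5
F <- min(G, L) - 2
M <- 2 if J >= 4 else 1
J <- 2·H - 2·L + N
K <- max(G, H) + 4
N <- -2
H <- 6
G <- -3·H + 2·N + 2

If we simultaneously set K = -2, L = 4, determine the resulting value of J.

2

The joint intervention fixes K = -2, L = 4, removing each variable's own equation.
J = 2·H - 2·L + N  [with H=6, L=4, N=-2]  = 2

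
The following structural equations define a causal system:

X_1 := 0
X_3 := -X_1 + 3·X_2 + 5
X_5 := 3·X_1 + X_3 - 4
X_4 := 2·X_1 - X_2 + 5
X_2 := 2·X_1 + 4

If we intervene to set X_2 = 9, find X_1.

0

Under do(X_2=9), the mechanism X_2 := 2·X_1 + 4 is discarded; X_2 is fixed at 9.
X_1 is not downstream of the intervention, so its value is determined by the original equations.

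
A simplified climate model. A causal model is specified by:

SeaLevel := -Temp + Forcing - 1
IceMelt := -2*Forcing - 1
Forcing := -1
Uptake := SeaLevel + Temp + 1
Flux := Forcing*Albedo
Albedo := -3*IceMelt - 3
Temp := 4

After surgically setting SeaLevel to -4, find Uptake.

Under do(SeaLevel=-4), the mechanism SeaLevel := -Temp + Forcing - 1 is discarded; SeaLevel is fixed at -4.
Uptake = SeaLevel + Temp + 1  [with SeaLevel=-4, Temp=4]  = 1

1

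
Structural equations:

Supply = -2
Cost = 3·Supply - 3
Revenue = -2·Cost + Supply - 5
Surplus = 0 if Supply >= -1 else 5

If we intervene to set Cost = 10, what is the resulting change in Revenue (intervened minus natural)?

The intervention breaks the incoming arrows to Cost: Cost = 3·Supply - 3 no longer applies, and Cost = 10.
Revenue = -2·Cost + Supply - 5  [with Cost=10, Supply=-2]  = -27
Without intervention: Cost = 3·Supply - 3  [with Supply=-2]  = -9; Revenue = -2·Cost + Supply - 5  [with Cost=-9, Supply=-2]  = 11.
Change = -27 − 11 = -38.

-38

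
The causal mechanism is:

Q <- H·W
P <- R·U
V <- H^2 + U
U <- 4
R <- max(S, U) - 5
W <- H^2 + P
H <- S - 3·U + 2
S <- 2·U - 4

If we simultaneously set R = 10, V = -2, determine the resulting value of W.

76

The joint intervention fixes R = 10, V = -2, removing each variable's own equation.
S = 2·U - 4  [with U=4]  = 4
H = S - 3·U + 2  [with S=4, U=4]  = -6
P = R·U  [with R=10, U=4]  = 40
W = H^2 + P  [with H=-6, P=40]  = 76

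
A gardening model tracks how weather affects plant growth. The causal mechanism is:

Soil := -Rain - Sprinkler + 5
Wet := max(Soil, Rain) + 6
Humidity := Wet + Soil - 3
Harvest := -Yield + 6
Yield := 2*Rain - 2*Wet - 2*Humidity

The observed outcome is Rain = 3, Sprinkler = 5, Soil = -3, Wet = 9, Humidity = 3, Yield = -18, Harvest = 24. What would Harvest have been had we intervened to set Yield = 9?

-3

Intervening sets Yield = 9 and removes its equation (Yield := 2*Rain - 2*Wet - 2*Humidity).
Harvest = -Yield + 6  [with Yield=9]  = -3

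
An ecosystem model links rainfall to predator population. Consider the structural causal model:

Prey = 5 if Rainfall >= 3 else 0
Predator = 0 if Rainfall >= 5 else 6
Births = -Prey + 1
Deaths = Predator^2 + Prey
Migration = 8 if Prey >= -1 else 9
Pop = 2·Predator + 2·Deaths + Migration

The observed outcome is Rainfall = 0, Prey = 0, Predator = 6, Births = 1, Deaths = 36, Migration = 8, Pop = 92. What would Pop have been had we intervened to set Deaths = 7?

34

Under do(Deaths=7), the mechanism Deaths = Predator^2 + Prey is discarded; Deaths is fixed at 7.
Prey = 5 if Rainfall >= 3 else 0  [with Rainfall=0]  = 0
Predator = 0 if Rainfall >= 5 else 6  [with Rainfall=0]  = 6
Migration = 8 if Prey >= -1 else 9  [with Prey=0]  = 8
Pop = 2·Predator + 2·Deaths + Migration  [with Predator=6, Deaths=7, Migration=8]  = 34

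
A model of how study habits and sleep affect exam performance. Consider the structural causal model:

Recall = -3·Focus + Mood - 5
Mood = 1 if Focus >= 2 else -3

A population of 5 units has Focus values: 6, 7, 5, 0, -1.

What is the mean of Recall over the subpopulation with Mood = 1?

-22

E[Recall|Mood=1] averages over only the 3 units with Mood=1 (Focus = 6, 7, 5): Recall = -22, -25, -19, mean -22.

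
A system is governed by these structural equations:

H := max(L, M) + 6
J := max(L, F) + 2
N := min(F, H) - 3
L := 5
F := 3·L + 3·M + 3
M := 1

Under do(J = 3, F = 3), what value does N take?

Under do(J = 3, F = 3), each intervened variable's structural equation is replaced by its fixed value.
H = max(L, M) + 6  [with L=5, M=1]  = 11
N = min(F, H) - 3  [with F=3, H=11]  = 0

0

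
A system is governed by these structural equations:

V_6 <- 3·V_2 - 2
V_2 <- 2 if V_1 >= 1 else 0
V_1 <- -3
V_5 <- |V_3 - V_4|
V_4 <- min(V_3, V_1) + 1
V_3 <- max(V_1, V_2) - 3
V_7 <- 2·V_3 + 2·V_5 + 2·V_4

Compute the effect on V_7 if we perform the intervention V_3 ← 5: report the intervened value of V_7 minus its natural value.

The intervention breaks the incoming arrows to V_3: V_3 <- max(V_1, V_2) - 3 no longer applies, and V_3 = 5.
V_4 = min(V_3, V_1) + 1  [with V_3=5, V_1=-3]  = -2
V_5 = |V_3 - V_4|  [with V_3=5, V_4=-2]  = 7
V_7 = 2·V_3 + 2·V_5 + 2·V_4  [with V_3=5, V_5=7, V_4=-2]  = 20
Without intervention: V_2 = 2 if V_1 >= 1 else 0  [with V_1=-3]  = 0; V_3 = max(V_1, V_2) - 3  [with V_1=-3, V_2=0]  = -3; V_4 = min(V_3, V_1) + 1  [with V_3=-3, V_1=-3]  = -2; V_5 = |V_3 - V_4|  [with V_3=-3, V_4=-2]  = 1; V_7 = 2·V_3 + 2·V_5 + 2·V_4  [with V_3=-3, V_5=1, V_4=-2]  = -8.
Change = 20 − (-8) = 28.

28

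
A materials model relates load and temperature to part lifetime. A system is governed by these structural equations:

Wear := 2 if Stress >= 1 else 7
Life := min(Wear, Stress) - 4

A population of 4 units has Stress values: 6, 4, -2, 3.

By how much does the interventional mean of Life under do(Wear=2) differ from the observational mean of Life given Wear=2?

do(Wear=2) breaks Wear's dependence on Stress. With Wear=2 fixed, Life across the units is -2, -2, -6, -2, mean -3.
Observing Wear=2 restricts to units where Wear's equation naturally yields 2: Stress ∈ {6, 4, 3}. In that subpopulation Life = -2, -2, -2, mean -2.
Difference = -3 − (-2) = -1.

-1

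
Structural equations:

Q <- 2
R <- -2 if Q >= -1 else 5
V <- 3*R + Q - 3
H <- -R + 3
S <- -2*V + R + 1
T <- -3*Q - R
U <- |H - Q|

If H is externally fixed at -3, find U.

5

The intervention breaks the incoming arrows to H: H <- -R + 3 no longer applies, and H = -3.
U = |H - Q|  [with H=-3, Q=2]  = 5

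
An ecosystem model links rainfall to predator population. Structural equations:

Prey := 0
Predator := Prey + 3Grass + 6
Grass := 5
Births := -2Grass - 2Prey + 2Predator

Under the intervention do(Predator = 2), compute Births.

The intervention breaks the incoming arrows to Predator: Predator := Prey + 3Grass + 6 no longer applies, and Predator = 2.
Births = -2Grass - 2Prey + 2Predator  [with Grass=5, Prey=0, Predator=2]  = -6

-6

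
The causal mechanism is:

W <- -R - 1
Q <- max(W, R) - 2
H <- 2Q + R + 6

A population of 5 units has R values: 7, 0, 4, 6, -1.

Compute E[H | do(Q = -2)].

Every unit gets Q=-2 under the intervention. H values become 9, 2, 6, 8, 1; E[H|do(Q=-2)] = 5.2.

5.2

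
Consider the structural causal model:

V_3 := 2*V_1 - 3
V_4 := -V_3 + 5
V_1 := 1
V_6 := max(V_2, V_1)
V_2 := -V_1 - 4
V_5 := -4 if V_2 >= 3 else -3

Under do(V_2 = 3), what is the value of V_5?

-4

do(V_2=3) replaces the equation V_2 := -V_1 - 4 with the constant V_2 = 3.
V_5 = -4 if V_2 >= 3 else -3  [with V_2=3]  = -4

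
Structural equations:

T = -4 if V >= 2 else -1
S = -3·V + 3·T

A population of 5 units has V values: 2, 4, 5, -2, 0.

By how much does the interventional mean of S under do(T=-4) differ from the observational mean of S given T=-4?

The intervention sets T=-4 in all 5 units regardless of V. Recomputing S per unit gives -18, -24, -27, -6, -12; average -17.4.
Observing T=-4 restricts to units where T's equation naturally yields -4: V ∈ {2, 4, 5}. In that subpopulation S = -18, -24, -27, mean -23.
Difference = -17.4 − (-23) = 5.6.

5.6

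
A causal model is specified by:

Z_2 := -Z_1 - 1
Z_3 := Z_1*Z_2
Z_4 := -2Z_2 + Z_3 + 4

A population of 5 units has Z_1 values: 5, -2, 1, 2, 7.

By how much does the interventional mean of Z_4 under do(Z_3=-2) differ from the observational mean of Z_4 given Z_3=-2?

Every unit gets Z_3=-2 under the intervention. Z_4 values become 14, 0, 6, 8, 18; E[Z_4|do(Z_3=-2)] = 9.2.
Observing Z_3=-2 restricts to units where Z_3's equation naturally yields -2: Z_1 ∈ {-2, 1}. In that subpopulation Z_4 = 0, 6, mean 3.
Difference = 9.2 − 3 = 6.2.

6.2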